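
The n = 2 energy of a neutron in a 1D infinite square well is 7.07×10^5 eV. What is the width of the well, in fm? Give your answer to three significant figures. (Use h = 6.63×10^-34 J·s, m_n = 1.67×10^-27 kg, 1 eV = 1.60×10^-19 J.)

L = 34.1 fm

From E_n = n²h²/(8m_nL²), L = n·h/√(8m_nE_n).
E_2 = 7.07×10^5 eV = 1.131×10^-13 J, so L = 2·6.63×10^-34/√(8·1.67×10^-27·1.131×10^-13) = 3.41×10^-14 m = 34.1 fm.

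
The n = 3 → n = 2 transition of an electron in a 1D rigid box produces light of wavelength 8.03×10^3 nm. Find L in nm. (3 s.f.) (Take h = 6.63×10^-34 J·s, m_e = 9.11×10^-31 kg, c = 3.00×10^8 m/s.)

The photon carries ΔE = hc/λ = 6.63×10^-34·3.00×10^8/8.03×10^-6 m = 2.477×10^-20 J.
Since ΔE = (3² − 2²)E_1, E_1 = 4.954×10^-21 J, and L = h/√(8m_eE_1) = 3.49×10^-9 m = 3.49 nm.

L = 3.49 nm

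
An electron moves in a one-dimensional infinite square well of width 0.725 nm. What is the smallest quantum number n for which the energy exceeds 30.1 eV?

n = 7

E_1 = h²/(8m_eL²) = 1.146×10^-19 J = 0.7154 eV.
Need n² > 30.1/0.7154 = 42.07, i.e. n > 6.486.
The smallest integer satisfying this is n = 7.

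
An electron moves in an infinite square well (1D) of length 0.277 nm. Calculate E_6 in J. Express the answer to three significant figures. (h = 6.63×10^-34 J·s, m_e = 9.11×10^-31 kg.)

E_6 = 2.83×10^-17 J

For an infinite well E_n = n²h²/(8m_eL²), so E_1 = h²/(8m_eL²) = (6.63×10^-34)²/(8·9.11×10^-31·(2.77×10^-10 m)²) = 7.861×10^-19 J.
Then E_6 = 6²·E_1 = 36·7.861×10^-19 J = 2.83×10^-17 J.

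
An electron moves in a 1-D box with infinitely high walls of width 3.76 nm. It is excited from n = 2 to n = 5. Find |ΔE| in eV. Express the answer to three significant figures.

E_1 = h²/(8m_eL²) = 4.262×10^-21 J.
|ΔE| = |2² − 5²|·E_1 = 21·4.262×10^-21 J = 8.950×10^-20 J = 0.559 eV.

|ΔE| = 0.559 eV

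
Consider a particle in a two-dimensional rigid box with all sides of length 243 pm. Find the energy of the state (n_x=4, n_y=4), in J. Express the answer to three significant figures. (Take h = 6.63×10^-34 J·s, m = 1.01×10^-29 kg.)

For a 2D rectangular well E = (h²/8m)·Σ n_i²/L_i² = (6.63×10^-34)²/(8·1.01×10^-29) · [4²/(243 pm)² + 4²/(243 pm)²].
Evaluating gives E = 2.95×10^-18 J.

E = 2.95×10^-18 J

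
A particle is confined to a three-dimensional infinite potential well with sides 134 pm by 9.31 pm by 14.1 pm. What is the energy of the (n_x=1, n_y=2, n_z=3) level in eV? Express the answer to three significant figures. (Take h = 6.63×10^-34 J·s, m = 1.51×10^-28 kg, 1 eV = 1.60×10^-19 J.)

E = 208 eV

For a 3D rectangular well E = (h²/8m)·Σ n_i²/L_i² = (6.63×10^-34)²/(8·1.51×10^-28) · [1²/(134 pm)² + 2²/(9.31 pm)² + 3²/(14.1 pm)²].
Evaluating gives E = 3.329×10^-17 J = 208 eV.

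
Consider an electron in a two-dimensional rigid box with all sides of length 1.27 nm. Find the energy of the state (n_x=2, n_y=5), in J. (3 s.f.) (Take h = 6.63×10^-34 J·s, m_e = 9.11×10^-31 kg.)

For a 2D rectangular well E = (h²/8m_e)·Σ n_i²/L_i² = (6.63×10^-34)²/(8·9.11×10^-31) · [2²/(1.27 nm)² + 5²/(1.27 nm)²].
Evaluating gives E = 1.08×10^-18 J.

E = 1.08×10^-18 J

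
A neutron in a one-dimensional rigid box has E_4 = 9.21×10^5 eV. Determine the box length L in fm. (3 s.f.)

L = 59.6 fm

From E_n = n²h²/(8m_nL²), L = n·h/√(8m_nE_n).
E_4 = 9.21×10^5 eV = 1.475×10^-13 J, so L = 4·6.626×10^-34/√(8·1.675×10^-27·1.475×10^-13) = 5.96×10^-14 m = 59.6 fm.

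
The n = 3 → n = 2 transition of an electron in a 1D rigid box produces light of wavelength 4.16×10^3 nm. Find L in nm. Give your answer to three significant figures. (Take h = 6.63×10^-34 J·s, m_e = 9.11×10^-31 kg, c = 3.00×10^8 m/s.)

The photon carries ΔE = hc/λ = 6.63×10^-34·3.00×10^8/4.16×10^-6 m = 4.781×10^-20 J.
Since ΔE = (3² − 2²)E_1, E_1 = 9.562×10^-21 J, and L = h/√(8m_eE_1) = 2.51×10^-9 m = 2.51 nm.

L = 2.51 nm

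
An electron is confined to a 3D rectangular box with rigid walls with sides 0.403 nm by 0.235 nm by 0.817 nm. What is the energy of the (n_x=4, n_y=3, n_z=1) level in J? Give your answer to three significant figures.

For a 3D rectangular well E = (h²/8m_e)·Σ n_i²/L_i² = (6.626×10^-34)²/(8·9.109×10^-31) · [4²/(0.403 nm)² + 3²/(0.235 nm)² + 1²/(0.817 nm)²].
Evaluating gives E = 1.58×10^-17 J.

E = 1.58×10^-17 J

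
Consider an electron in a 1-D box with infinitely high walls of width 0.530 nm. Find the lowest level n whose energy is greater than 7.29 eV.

n = 3

E_1 = h²/(8m_eL²) = 2.145×10^-19 J = 1.339 eV.
Need n² > 7.29/1.339 = 5.444, i.e. n > 2.333.
The smallest integer satisfying this is n = 3.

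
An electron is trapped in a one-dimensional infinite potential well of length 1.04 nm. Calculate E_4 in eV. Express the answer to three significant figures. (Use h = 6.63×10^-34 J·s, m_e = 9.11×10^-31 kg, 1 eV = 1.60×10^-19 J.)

For an infinite well E_n = n²h²/(8m_eL²), so E_1 = h²/(8m_eL²) = (6.63×10^-34)²/(8·9.11×10^-31·(1.04×10^-9 m)²) = 5.576×10^-20 J.
Then E_4 = 4²·E_1 = 16·5.576×10^-20 J = 8.922×10^-19 J.
Converting, E_4 = 8.922×10^-19 J / (1.60×10^-19 J/eV) = 5.58 eV.

E_4 = 5.58 eV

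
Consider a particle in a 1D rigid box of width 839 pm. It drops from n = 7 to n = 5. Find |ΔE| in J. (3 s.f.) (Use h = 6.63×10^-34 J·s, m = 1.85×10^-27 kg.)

|ΔE| = 1.01×10^-21 J

E_1 = h²/(8mL²) = 4.219×10^-23 J.
|ΔE| = |7² − 5²|·E_1 = 24·4.219×10^-23 J = 1.01×10^-21 J.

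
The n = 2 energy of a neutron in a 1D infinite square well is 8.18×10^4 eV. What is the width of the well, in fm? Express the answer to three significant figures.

From E_n = n²h²/(8m_nL²), L = n·h/√(8m_nE_n).
E_2 = 8.18×10^4 eV = 1.310×10^-14 J, so L = 2·6.626×10^-34/√(8·1.675×10^-27·1.310×10^-14) = 1.00×10^-13 m = 100 fm.

L = 100 fm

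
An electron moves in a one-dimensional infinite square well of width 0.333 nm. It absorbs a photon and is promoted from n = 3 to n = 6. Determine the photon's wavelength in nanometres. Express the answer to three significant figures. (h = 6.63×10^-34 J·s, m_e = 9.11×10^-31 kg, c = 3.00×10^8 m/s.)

λ = 13.5 nm

E_1 = h²/(8m_eL²) = 5.439×10^-19 J, so ΔE = (6² − 3²)E_1 = 1.469×10^-17 J.
λ = hc/ΔE = (6.63×10^-34·3.00×10^8)/1.469×10^-17 = 1.35×10^-8 m = 13.5 nm.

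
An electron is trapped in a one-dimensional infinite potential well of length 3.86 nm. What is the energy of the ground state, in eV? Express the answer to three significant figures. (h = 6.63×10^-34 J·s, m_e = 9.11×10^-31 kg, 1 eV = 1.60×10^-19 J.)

E_1 = 0.0253 eV

For an infinite well E_n = n²h²/(8m_eL²), so E_1 = h²/(8m_eL²) = (6.63×10^-34)²/(8·9.11×10^-31·(3.86×10^-9 m)²) = 4.048×10^-21 J.
Converting, E_1 = 4.048×10^-21 J / (1.60×10^-19 J/eV) = 0.0253 eV.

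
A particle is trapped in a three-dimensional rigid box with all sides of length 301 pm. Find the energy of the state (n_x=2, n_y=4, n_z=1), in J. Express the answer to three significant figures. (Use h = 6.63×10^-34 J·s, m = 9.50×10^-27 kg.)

E = 1.34×10^-21 J

For a 3D rectangular well E = (h²/8m)·Σ n_i²/L_i² = (6.63×10^-34)²/(8·9.50×10^-27) · [2²/(301 pm)² + 4²/(301 pm)² + 1²/(301 pm)²].
Evaluating gives E = 1.34×10^-21 J.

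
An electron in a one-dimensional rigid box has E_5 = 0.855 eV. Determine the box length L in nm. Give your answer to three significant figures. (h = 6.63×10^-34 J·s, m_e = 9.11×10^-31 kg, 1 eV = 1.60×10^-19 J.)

L = 3.32 nm

From E_n = n²h²/(8m_eL²), L = n·h/√(8m_eE_n).
E_5 = 0.855 eV = 1.368×10^-19 J, so L = 5·6.63×10^-34/√(8·9.11×10^-31·1.368×10^-19) = 3.32×10^-9 m = 3.32 nm.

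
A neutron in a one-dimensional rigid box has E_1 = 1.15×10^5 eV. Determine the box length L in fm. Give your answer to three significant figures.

L = 42.2 fm

From E_n = n²h²/(8m_nL²), L = n·h/√(8m_nE_n).
E_1 = 1.15×10^5 eV = 1.842×10^-14 J, so L = 1·6.626×10^-34/√(8·1.675×10^-27·1.842×10^-14) = 4.22×10^-14 m = 42.2 fm.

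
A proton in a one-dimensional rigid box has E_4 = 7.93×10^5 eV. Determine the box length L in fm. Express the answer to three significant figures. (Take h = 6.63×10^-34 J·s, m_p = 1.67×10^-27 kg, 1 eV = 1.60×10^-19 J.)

L = 64.4 fm

From E_n = n²h²/(8m_pL²), L = n·h/√(8m_pE_n).
E_4 = 7.93×10^5 eV = 1.269×10^-13 J, so L = 4·6.63×10^-34/√(8·1.67×10^-27·1.269×10^-13) = 6.44×10^-14 m = 64.4 fm.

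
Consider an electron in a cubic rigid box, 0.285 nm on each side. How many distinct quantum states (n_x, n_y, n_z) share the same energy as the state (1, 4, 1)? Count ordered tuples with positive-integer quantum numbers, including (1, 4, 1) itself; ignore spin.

The level has n_x² + n_y² + n_z² = 18. The ordered positive-integer solutions are (1, 1, 4), (1, 4, 1), (4, 1, 1).
That gives 3 states.

degeneracy = 3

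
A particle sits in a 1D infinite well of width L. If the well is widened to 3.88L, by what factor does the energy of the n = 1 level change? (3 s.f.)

0.0664

E_n ∝ 1/L², so the energy scales by 1/3.88² = 0.0664.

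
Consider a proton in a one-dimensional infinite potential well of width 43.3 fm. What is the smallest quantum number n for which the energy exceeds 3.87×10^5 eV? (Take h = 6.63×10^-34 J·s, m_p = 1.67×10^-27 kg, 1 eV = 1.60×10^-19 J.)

E_1 = h²/(8m_pL²) = 1.755×10^-14 J = 1.097×10^5 eV.
Need n² > 3.87×10^5/1.097×10^5 = 3.528, i.e. n > 1.878.
The smallest integer satisfying this is n = 2.

n = 2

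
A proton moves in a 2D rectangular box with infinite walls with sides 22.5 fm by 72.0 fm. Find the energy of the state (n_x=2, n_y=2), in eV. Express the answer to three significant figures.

E = 1.78×10^6 eV

For a 2D rectangular well E = (h²/8m_p)·Σ n_i²/L_i² = (6.626×10^-34)²/(8·1.673×10^-27) · [2²/(22.5 fm)² + 2²/(72.0 fm)²].
Evaluating gives E = 2.845×10^-13 J = 1.78×10^6 eV.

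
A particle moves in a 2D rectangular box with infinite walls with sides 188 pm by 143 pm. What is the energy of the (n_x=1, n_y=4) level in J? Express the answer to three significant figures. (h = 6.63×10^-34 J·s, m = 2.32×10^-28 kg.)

For a 2D rectangular well E = (h²/8m)·Σ n_i²/L_i² = (6.63×10^-34)²/(8·2.32×10^-28) · [1²/(188 pm)² + 4²/(143 pm)²].
Evaluating gives E = 1.92×10^-19 J.

E = 1.92×10^-19 J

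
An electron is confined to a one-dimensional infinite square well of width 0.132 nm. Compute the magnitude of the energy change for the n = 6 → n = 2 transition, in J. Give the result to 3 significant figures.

E_1 = h²/(8m_eL²) = 3.458×10^-18 J.
|ΔE| = |6² − 2²|·E_1 = 32·3.458×10^-18 J = 1.11×10^-16 J.

|ΔE| = 1.11×10^-16 J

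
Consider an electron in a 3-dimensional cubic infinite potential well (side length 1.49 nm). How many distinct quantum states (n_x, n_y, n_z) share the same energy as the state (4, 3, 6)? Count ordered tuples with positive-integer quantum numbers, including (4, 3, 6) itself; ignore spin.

The level has n_x² + n_y² + n_z² = 61. The ordered positive-integer solutions are (3, 4, 6), (3, 6, 4), (4, 3, 6), (4, 6, 3), (6, 3, 4), (6, 4, 3).
That gives 6 states.

degeneracy = 6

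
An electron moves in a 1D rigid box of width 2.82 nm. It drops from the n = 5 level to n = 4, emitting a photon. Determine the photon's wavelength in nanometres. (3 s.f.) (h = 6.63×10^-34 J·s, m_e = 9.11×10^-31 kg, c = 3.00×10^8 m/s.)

E_1 = h²/(8m_eL²) = 7.584×10^-21 J, so ΔE = (5² − 4²)E_1 = 6.826×10^-20 J.
λ = hc/ΔE = (6.63×10^-34·3.00×10^8)/6.826×10^-20 = 2.91×10^-6 m = 2.91×10^3 nm.

λ = 2.91×10^3 nm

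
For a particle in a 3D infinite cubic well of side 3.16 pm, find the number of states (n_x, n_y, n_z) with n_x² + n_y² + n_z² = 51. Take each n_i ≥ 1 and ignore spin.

The level has n_x² + n_y² + n_z² = 51. The ordered positive-integer solutions are (1, 1, 7), (1, 5, 5), (1, 7, 1), (5, 1, 5), (5, 5, 1), (7, 1, 1).
That gives 6 states.

degeneracy = 6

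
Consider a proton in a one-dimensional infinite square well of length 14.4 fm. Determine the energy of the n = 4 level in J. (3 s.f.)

E_4 = 2.53×10^-12 J

For an infinite well E_n = n²h²/(8m_pL²), so E_1 = h²/(8m_pL²) = (6.626×10^-34)²/(8·1.673×10^-27·(1.44×10^-14 m)²) = 1.582×10^-13 J.
Then E_4 = 4²·E_1 = 16·1.582×10^-13 J = 2.53×10^-12 J.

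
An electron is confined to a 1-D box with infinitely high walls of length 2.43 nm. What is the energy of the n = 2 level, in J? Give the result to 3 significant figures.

For an infinite well E_n = n²h²/(8m_eL²), so E_1 = h²/(8m_eL²) = (6.626×10^-34)²/(8·9.109×10^-31·(2.43×10^-9 m)²) = 1.020×10^-20 J.
Then E_2 = 2²·E_1 = 4·1.020×10^-20 J = 4.08×10^-20 J.

E_2 = 4.08×10^-20 J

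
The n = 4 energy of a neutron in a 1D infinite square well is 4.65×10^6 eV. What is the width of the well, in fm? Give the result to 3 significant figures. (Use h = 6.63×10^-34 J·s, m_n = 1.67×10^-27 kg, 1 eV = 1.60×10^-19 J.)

From E_n = n²h²/(8m_nL²), L = n·h/√(8m_nE_n).
E_4 = 4.65×10^6 eV = 7.440×10^-13 J, so L = 4·6.63×10^-34/√(8·1.67×10^-27·7.440×10^-13) = 2.66×10^-14 m = 26.6 fm.

L = 26.6 fm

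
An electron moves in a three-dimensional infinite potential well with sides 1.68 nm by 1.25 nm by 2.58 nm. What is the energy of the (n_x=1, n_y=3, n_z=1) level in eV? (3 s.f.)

For a 3D rectangular well E = (h²/8m_e)·Σ n_i²/L_i² = (6.626×10^-34)²/(8·9.109×10^-31) · [1²/(1.68 nm)² + 3²/(1.25 nm)² + 1²/(2.58 nm)²].
Evaluating gives E = 3.774×10^-19 J = 2.36 eV.

E = 2.36 eV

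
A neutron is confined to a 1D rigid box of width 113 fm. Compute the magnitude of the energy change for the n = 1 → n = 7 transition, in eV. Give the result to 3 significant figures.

E_1 = h²/(8m_nL²) = 2.566×10^-15 J.
|ΔE| = |1² − 7²|·E_1 = 48·2.566×10^-15 J = 1.232×10^-13 J = 7.69×10^5 eV.

|ΔE| = 7.69×10^5 eV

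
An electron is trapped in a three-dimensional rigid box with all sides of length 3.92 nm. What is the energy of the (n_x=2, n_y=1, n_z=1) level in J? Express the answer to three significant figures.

For a 3D rectangular well E = (h²/8m_e)·Σ n_i²/L_i² = (6.626×10^-34)²/(8·9.109×10^-31) · [2²/(3.92 nm)² + 1²/(3.92 nm)² + 1²/(3.92 nm)²].
Evaluating gives E = 2.35×10^-20 J.

E = 2.35×10^-20 J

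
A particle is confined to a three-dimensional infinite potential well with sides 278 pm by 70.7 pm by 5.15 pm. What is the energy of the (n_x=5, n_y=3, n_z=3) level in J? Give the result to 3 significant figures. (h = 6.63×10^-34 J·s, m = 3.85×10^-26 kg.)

E = 4.87×10^-19 J

For a 3D rectangular well E = (h²/8m)·Σ n_i²/L_i² = (6.63×10^-34)²/(8·3.85×10^-26) · [5²/(278 pm)² + 3²/(70.7 pm)² + 3²/(5.15 pm)²].
Evaluating gives E = 4.87×10^-19 J.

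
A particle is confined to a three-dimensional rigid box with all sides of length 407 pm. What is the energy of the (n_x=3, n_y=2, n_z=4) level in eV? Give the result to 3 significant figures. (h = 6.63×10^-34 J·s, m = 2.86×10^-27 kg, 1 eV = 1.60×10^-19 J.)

For a 3D rectangular well E = (h²/8m)·Σ n_i²/L_i² = (6.63×10^-34)²/(8·2.86×10^-27) · [3²/(407 pm)² + 2²/(407 pm)² + 4²/(407 pm)²].
Evaluating gives E = 3.363×10^-21 J = 0.0210 eV.

E = 0.0210 eV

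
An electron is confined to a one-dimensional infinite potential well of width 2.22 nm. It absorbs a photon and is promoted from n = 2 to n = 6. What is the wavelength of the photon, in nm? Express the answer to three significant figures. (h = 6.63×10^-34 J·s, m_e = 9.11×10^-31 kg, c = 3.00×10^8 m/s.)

λ = 508 nm

E_1 = h²/(8m_eL²) = 1.224×10^-20 J, so ΔE = (6² − 2²)E_1 = 3.917×10^-19 J.
λ = hc/ΔE = (6.63×10^-34·3.00×10^8)/3.917×10^-19 = 5.08×10^-7 m = 508 nm.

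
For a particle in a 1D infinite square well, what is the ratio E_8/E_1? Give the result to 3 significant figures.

64.0

E_n ∝ n², so E_8/E_1 = 8²/1² = 64/1 = 64.0.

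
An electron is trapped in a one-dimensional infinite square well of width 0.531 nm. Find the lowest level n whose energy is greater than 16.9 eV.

E_1 = h²/(8m_eL²) = 2.137×10^-19 J = 1.334 eV.
Need n² > 16.9/1.334 = 12.67, i.e. n > 3.559.
The smallest integer satisfying this is n = 4.

n = 4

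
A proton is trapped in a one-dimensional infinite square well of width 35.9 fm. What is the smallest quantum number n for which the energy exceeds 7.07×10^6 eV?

n = 7

E_1 = h²/(8m_pL²) = 2.545×10^-14 J = 1.589×10^5 eV.
Need n² > 7.07×10^6/1.589×10^5 = 44.49, i.e. n > 6.670.
The smallest integer satisfying this is n = 7.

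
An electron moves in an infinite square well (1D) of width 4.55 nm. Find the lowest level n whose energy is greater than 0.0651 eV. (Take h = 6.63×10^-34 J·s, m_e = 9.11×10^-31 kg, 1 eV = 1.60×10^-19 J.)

E_1 = h²/(8m_eL²) = 2.913×10^-21 J = 0.01821 eV.
Need n² > 0.0651/0.01821 = 3.575, i.e. n > 1.891.
The smallest integer satisfying this is n = 2.

n = 2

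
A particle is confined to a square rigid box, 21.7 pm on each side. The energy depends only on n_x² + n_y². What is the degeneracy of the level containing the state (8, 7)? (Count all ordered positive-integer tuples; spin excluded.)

The level has n_x² + n_y² = 113. The ordered positive-integer solutions are (7, 8), (8, 7).
That gives 2 states.

degeneracy = 2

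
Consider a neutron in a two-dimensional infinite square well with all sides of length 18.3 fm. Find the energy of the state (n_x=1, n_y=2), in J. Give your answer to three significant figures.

E = 4.89×10^-13 J

For a 2D rectangular well E = (h²/8m_n)·Σ n_i²/L_i² = (6.626×10^-34)²/(8·1.675×10^-27) · [1²/(18.3 fm)² + 2²/(18.3 fm)²].
Evaluating gives E = 4.89×10^-13 J.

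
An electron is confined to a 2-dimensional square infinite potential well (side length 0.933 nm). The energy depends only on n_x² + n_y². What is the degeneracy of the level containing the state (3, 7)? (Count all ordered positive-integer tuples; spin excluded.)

The level has n_x² + n_y² = 58. The ordered positive-integer solutions are (3, 7), (7, 3).
That gives 2 states.

degeneracy = 2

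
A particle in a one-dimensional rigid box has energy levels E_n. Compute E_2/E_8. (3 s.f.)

E_n ∝ n², so E_2/E_8 = 2²/8² = 4/64 = 0.0625.

0.0625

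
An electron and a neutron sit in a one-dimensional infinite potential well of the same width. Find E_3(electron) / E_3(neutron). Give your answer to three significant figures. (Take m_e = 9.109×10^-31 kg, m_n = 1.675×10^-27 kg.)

E_n ∝ 1/m at fixed n and L, so the ratio is m_n/m_e = 1.675×10^-27/9.109×10^-31 = 1.84×10^3.

1.84×10^3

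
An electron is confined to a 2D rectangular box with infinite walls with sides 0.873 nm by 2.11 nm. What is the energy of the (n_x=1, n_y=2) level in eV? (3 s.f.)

E = 0.831 eV

For a 2D rectangular well E = (h²/8m_e)·Σ n_i²/L_i² = (6.626×10^-34)²/(8·9.109×10^-31) · [1²/(0.873 nm)² + 2²/(2.11 nm)²].
Evaluating gives E = 1.332×10^-19 J = 0.831 eV.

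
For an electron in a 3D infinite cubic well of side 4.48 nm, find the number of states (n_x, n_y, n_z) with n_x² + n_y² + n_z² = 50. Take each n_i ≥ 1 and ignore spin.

The level has n_x² + n_y² + n_z² = 50. The ordered positive-integer solutions are (3, 4, 5), (3, 5, 4), (4, 3, 5), (4, 5, 3), (5, 3, 4), (5, 4, 3).
That gives 6 states.

degeneracy = 6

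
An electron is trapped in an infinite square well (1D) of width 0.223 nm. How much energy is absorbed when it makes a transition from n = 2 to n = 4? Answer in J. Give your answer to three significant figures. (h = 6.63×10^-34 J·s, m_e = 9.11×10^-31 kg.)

E_1 = h²/(8m_eL²) = 1.213×10^-18 J.
|ΔE| = |2² − 4²|·E_1 = 12·1.213×10^-18 J = 1.46×10^-17 J.

|ΔE| = 1.46×10^-17 J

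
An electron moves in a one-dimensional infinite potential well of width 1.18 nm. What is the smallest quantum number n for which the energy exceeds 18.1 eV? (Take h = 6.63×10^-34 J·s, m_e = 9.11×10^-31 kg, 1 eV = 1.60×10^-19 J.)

E_1 = h²/(8m_eL²) = 4.332×10^-20 J = 0.2707 eV.
Need n² > 18.1/0.2707 = 66.86, i.e. n > 8.177.
The smallest integer satisfying this is n = 9.

n = 9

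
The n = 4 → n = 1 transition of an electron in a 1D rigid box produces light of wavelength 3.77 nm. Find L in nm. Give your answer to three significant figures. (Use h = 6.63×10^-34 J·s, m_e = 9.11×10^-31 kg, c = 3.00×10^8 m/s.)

The photon carries ΔE = hc/λ = 6.63×10^-34·3.00×10^8/3.77×10^-9 m = 5.276×10^-17 J.
Since ΔE = (4² − 1²)E_1, E_1 = 3.517×10^-18 J, and L = h/√(8m_eE_1) = 1.31×10^-10 m = 0.131 nm.

L = 0.131 nm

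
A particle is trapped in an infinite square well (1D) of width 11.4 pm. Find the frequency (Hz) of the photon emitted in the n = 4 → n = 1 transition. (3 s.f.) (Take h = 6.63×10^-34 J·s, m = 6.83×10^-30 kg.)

E_1 = h²/(8mL²) = 6.190×10^-17 J and ΔE = (4² − 1²)E_1 = 9.285×10^-16 J.
f = ΔE/h = 9.285×10^-16/6.63×10^-34 = 1.40×10^18 Hz.

f = 1.40×10^18 Hz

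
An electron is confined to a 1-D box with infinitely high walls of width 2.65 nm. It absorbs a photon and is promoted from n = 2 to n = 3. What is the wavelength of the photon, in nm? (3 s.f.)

E_1 = h²/(8m_eL²) = 8.579×10^-21 J, so ΔE = (3² − 2²)E_1 = 4.290×10^-20 J.
λ = hc/ΔE = (6.626×10^-34·2.998×10^8)/4.290×10^-20 = 4.63×10^-6 m = 4.63×10^3 nm.

λ = 4.63×10^3 nm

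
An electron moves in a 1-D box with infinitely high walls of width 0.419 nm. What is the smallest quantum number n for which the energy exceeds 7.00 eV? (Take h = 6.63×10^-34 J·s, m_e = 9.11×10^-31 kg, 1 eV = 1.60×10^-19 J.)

n = 2

E_1 = h²/(8m_eL²) = 3.436×10^-19 J = 2.147 eV.
Need n² > 7.00/2.147 = 3.260, i.e. n > 1.806.
The smallest integer satisfying this is n = 2.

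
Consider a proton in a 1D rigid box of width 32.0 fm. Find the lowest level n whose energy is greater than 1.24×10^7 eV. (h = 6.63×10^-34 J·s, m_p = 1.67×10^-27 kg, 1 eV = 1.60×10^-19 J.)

n = 8

E_1 = h²/(8m_pL²) = 3.213×10^-14 J = 2.008×10^5 eV.
Need n² > 1.24×10^7/2.008×10^5 = 61.75, i.e. n > 7.858.
The smallest integer satisfying this is n = 8.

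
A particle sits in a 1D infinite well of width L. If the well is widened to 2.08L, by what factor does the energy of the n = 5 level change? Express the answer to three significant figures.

0.231

E_n ∝ 1/L², so the energy scales by 1/2.08² = 0.231.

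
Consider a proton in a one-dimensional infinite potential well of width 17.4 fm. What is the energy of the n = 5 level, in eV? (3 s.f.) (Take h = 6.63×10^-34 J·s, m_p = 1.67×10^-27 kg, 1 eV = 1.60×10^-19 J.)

E_5 = 1.70×10^7 eV

For an infinite well E_n = n²h²/(8m_pL²), so E_1 = h²/(8m_pL²) = (6.63×10^-34)²/(8·1.67×10^-27·(1.74×10^-14 m)²) = 1.087×10^-13 J.
Then E_5 = 5²·E_1 = 25·1.087×10^-13 J = 2.717×10^-12 J.
Converting, E_5 = 2.717×10^-12 J / (1.60×10^-19 J/eV) = 1.70×10^7 eV.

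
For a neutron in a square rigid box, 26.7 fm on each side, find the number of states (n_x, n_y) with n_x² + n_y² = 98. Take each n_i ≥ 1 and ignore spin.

The level has n_x² + n_y² = 98. The ordered positive-integer solutions are (7, 7).
That gives 1 state.

degeneracy = 1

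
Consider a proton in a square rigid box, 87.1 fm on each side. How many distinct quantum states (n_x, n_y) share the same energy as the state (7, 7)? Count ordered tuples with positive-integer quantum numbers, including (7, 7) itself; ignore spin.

degeneracy = 1

The level has n_x² + n_y² = 98. The ordered positive-integer solutions are (7, 7).
That gives 1 state.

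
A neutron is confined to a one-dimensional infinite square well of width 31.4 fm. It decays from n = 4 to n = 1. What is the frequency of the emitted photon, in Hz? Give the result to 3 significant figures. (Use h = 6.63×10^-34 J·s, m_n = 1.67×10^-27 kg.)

f = 7.55×10^20 Hz

E_1 = h²/(8m_nL²) = 3.337×10^-14 J and ΔE = (4² − 1²)E_1 = 5.006×10^-13 J.
f = ΔE/h = 5.006×10^-13/6.63×10^-34 = 7.55×10^20 Hz.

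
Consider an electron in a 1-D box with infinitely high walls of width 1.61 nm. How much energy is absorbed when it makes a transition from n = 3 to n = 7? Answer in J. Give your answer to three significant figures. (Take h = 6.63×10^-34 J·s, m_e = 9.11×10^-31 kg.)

|ΔE| = 9.31×10^-19 J

E_1 = h²/(8m_eL²) = 2.327×10^-20 J.
|ΔE| = |3² − 7²|·E_1 = 40·2.327×10^-20 J = 9.31×10^-19 J.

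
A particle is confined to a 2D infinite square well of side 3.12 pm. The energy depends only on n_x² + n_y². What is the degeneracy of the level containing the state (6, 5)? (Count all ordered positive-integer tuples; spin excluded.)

The level has n_x² + n_y² = 61. The ordered positive-integer solutions are (5, 6), (6, 5).
That gives 2 states.

degeneracy = 2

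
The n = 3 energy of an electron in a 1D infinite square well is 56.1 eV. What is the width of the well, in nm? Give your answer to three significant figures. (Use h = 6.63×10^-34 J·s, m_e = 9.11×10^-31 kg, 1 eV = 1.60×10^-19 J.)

From E_n = n²h²/(8m_eL²), L = n·h/√(8m_eE_n).
E_3 = 56.1 eV = 8.976×10^-18 J, so L = 3·6.63×10^-34/√(8·9.11×10^-31·8.976×10^-18) = 2.46×10^-10 m = 0.246 nm.

L = 0.246 nm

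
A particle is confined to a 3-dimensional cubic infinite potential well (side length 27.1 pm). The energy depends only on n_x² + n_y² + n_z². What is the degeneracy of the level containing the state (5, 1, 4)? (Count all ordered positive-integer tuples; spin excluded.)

The level has n_x² + n_y² + n_z² = 42. The ordered positive-integer solutions are (1, 4, 5), (1, 5, 4), (4, 1, 5), (4, 5, 1), (5, 1, 4), (5, 4, 1).
That gives 6 states.

degeneracy = 6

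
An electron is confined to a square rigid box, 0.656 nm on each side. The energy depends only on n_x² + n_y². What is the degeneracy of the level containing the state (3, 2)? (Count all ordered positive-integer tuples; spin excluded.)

The level has n_x² + n_y² = 13. The ordered positive-integer solutions are (2, 3), (3, 2).
That gives 2 states.

degeneracy = 2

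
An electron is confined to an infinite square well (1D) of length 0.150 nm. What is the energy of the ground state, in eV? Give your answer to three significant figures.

For an infinite well E_n = n²h²/(8m_eL²), so E_1 = h²/(8m_eL²) = (6.626×10^-34)²/(8·9.109×10^-31·(1.50×10^-10 m)²) = 2.678×10^-18 J.
Converting, E_1 = 2.678×10^-18 J / (1.602×10^-19 J/eV) = 16.7 eV.

E_1 = 16.7 eV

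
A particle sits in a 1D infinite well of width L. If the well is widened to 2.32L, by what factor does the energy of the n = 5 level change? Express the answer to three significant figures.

0.186

E_n ∝ 1/L², so the energy scales by 1/2.32² = 0.186.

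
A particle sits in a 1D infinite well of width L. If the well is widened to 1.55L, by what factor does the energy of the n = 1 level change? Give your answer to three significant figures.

0.416

E_n ∝ 1/L², so the energy scales by 1/1.55² = 0.416.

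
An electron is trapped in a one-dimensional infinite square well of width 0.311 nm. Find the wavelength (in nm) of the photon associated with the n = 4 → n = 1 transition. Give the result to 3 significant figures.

λ = 21.3 nm

E_1 = h²/(8m_eL²) = 6.229×10^-19 J, so ΔE = (4² − 1²)E_1 = 9.343×10^-18 J.
λ = hc/ΔE = (6.626×10^-34·2.998×10^8)/9.343×10^-18 = 2.13×10^-8 m = 21.3 nm.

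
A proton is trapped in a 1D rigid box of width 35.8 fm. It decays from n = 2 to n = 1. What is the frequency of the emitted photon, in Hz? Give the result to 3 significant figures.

E_1 = h²/(8m_pL²) = 2.559×10^-14 J and ΔE = (2² − 1²)E_1 = 7.677×10^-14 J.
f = ΔE/h = 7.677×10^-14/6.626×10^-34 = 1.16×10^20 Hz.

f = 1.16×10^20 Hz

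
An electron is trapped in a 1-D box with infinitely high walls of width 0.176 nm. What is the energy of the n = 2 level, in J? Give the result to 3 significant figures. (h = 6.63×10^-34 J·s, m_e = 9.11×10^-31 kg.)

For an infinite well E_n = n²h²/(8m_eL²), so E_1 = h²/(8m_eL²) = (6.63×10^-34)²/(8·9.11×10^-31·(1.76×10^-10 m)²) = 1.947×10^-18 J.
Then E_2 = 2²·E_1 = 4·1.947×10^-18 J = 7.79×10^-18 J.

E_2 = 7.79×10^-18 J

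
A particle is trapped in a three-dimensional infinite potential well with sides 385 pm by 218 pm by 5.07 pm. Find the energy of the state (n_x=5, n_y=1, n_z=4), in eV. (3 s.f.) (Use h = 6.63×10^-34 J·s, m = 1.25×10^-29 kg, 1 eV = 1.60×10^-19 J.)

For a 3D rectangular well E = (h²/8m)·Σ n_i²/L_i² = (6.63×10^-34)²/(8·1.25×10^-29) · [5²/(385 pm)² + 1²/(218 pm)² + 4²/(5.07 pm)²].
Evaluating gives E = 2.737×10^-15 J = 1.71×10^4 eV.

E = 1.71×10^4 eV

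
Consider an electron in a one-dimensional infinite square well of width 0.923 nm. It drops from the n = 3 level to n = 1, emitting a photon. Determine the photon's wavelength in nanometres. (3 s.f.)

λ = 351 nm

E_1 = h²/(8m_eL²) = 7.072×10^-20 J, so ΔE = (3² − 1²)E_1 = 5.658×10^-19 J.
λ = hc/ΔE = (6.626×10^-34·2.998×10^8)/5.658×10^-19 = 3.51×10^-7 m = 351 nm.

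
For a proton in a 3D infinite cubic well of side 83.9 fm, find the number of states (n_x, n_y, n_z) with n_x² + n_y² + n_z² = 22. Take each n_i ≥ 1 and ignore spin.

degeneracy = 3

The level has n_x² + n_y² + n_z² = 22. The ordered positive-integer solutions are (2, 3, 3), (3, 2, 3), (3, 3, 2).
That gives 3 states.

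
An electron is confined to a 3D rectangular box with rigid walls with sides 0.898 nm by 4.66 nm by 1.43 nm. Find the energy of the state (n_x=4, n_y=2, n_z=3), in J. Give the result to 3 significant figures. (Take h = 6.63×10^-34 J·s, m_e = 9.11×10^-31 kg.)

For a 3D rectangular well E = (h²/8m_e)·Σ n_i²/L_i² = (6.63×10^-34)²/(8·9.11×10^-31) · [4²/(0.898 nm)² + 2²/(4.66 nm)² + 3²/(1.43 nm)²].
Evaluating gives E = 1.47×10^-18 J.

E = 1.47×10^-18 J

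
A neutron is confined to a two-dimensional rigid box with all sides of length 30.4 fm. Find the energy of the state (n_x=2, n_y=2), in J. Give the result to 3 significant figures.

For a 2D rectangular well E = (h²/8m_n)·Σ n_i²/L_i² = (6.626×10^-34)²/(8·1.675×10^-27) · [2²/(30.4 fm)² + 2²/(30.4 fm)²].
Evaluating gives E = 2.84×10^-13 J.

E = 2.84×10^-13 J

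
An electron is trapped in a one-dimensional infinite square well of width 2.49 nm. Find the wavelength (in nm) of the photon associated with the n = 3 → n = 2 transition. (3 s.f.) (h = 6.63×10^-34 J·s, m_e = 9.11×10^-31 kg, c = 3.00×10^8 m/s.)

E_1 = h²/(8m_eL²) = 9.728×10^-21 J, so ΔE = (3² − 2²)E_1 = 4.864×10^-20 J.
λ = hc/ΔE = (6.63×10^-34·3.00×10^8)/4.864×10^-20 = 4.09×10^-6 m = 4.09×10^3 nm.

λ = 4.09×10^3 nm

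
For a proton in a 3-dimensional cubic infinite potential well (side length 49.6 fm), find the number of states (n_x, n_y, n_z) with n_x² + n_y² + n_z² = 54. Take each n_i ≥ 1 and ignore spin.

The level has n_x² + n_y² + n_z² = 54. The ordered positive-integer solutions are (1, 2, 7), (1, 7, 2), (2, 1, 7), (2, 5, 5), (2, 7, 1), (3, 3, 6), (3, 6, 3), (5, 2, 5), (5, 5, 2), (6, 3, 3), (7, 1, 2), (7, 2, 1).
That gives 12 states.

degeneracy = 12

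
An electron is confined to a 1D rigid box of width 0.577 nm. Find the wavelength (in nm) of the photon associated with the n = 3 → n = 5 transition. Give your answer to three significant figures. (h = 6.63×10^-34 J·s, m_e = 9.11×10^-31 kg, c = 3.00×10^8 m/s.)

λ = 68.6 nm

E_1 = h²/(8m_eL²) = 1.812×10^-19 J, so ΔE = (5² − 3²)E_1 = 2.899×10^-18 J.
λ = hc/ΔE = (6.63×10^-34·3.00×10^8)/2.899×10^-18 = 6.86×10^-8 m = 68.6 nm.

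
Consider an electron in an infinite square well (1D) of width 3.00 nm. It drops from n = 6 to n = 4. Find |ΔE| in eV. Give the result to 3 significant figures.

|ΔE| = 0.836 eV

E_1 = h²/(8m_eL²) = 6.694×10^-21 J.
|ΔE| = |6² − 4²|·E_1 = 20·6.694×10^-21 J = 1.339×10^-19 J = 0.836 eV.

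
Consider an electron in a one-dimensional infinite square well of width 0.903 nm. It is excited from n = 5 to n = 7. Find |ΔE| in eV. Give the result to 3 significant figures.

|ΔE| = 11.1 eV

E_1 = h²/(8m_eL²) = 7.389×10^-20 J.
|ΔE| = |5² − 7²|·E_1 = 24·7.389×10^-20 J = 1.773×10^-18 J = 11.1 eV.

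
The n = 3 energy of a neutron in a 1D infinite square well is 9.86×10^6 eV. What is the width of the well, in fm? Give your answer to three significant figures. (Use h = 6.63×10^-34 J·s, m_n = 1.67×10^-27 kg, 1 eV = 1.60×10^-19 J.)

L = 13.7 fm

From E_n = n²h²/(8m_nL²), L = n·h/√(8m_nE_n).
E_3 = 9.86×10^6 eV = 1.578×10^-12 J, so L = 3·6.63×10^-34/√(8·1.67×10^-27·1.578×10^-12) = 1.37×10^-14 m = 13.7 fm.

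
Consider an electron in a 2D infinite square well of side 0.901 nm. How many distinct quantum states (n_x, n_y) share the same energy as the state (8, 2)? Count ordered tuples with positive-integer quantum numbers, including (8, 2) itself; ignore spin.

degeneracy = 2

The level has n_x² + n_y² = 68. The ordered positive-integer solutions are (2, 8), (8, 2).
That gives 2 states.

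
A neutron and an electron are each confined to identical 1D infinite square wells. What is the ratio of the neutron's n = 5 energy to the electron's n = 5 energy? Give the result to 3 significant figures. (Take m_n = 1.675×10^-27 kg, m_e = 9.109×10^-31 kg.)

E_n ∝ 1/m at fixed n and L, so the ratio is m_e/m_n = 9.109×10^-31/1.675×10^-27 = 5.44×10^-4.

5.44×10^-4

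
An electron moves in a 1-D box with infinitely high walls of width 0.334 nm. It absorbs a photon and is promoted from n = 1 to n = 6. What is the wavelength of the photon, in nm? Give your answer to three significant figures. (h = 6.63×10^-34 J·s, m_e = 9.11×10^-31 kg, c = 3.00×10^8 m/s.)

E_1 = h²/(8m_eL²) = 5.407×10^-19 J, so ΔE = (6² − 1²)E_1 = 1.892×10^-17 J.
λ = hc/ΔE = (6.63×10^-34·3.00×10^8)/1.892×10^-17 = 1.05×10^-8 m = 10.5 nm.

λ = 10.5 nm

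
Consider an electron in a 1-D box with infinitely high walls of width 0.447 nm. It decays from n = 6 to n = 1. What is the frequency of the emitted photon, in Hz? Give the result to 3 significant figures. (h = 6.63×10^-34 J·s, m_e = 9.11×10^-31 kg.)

f = 1.59×10^16 Hz

E_1 = h²/(8m_eL²) = 3.019×10^-19 J and ΔE = (6² − 1²)E_1 = 1.057×10^-17 J.
f = ΔE/h = 1.057×10^-17/6.63×10^-34 = 1.59×10^16 Hz.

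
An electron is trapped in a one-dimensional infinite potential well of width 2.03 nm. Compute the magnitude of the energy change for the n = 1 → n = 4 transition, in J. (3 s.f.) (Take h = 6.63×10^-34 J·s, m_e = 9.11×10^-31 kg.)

E_1 = h²/(8m_eL²) = 1.464×10^-20 J.
|ΔE| = |1² − 4²|·E_1 = 15·1.464×10^-20 J = 2.20×10^-19 J.

|ΔE| = 2.20×10^-19 J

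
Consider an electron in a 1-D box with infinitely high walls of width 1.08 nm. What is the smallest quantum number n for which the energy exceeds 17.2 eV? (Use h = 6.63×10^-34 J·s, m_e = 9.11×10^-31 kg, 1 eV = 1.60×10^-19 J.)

n = 8

E_1 = h²/(8m_eL²) = 5.171×10^-20 J = 0.3232 eV.
Need n² > 17.2/0.3232 = 53.22, i.e. n > 7.295.
The smallest integer satisfying this is n = 8.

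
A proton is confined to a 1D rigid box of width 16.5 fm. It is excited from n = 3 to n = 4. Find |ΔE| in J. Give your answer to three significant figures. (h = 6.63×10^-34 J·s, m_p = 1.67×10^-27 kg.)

|ΔE| = 8.46×10^-13 J

E_1 = h²/(8m_pL²) = 1.209×10^-13 J.
|ΔE| = |3² − 4²|·E_1 = 7·1.209×10^-13 J = 8.46×10^-13 J.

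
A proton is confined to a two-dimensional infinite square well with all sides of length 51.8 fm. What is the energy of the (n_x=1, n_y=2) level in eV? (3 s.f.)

For a 2D rectangular well E = (h²/8m_p)·Σ n_i²/L_i² = (6.626×10^-34)²/(8·1.673×10^-27) · [1²/(51.8 fm)² + 2²/(51.8 fm)²].
Evaluating gives E = 6.113×10^-14 J = 3.82×10^5 eV.

E = 3.82×10^5 eV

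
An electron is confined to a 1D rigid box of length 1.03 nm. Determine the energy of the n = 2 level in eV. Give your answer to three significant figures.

For an infinite well E_n = n²h²/(8m_eL²), so E_1 = h²/(8m_eL²) = (6.626×10^-34)²/(8·9.109×10^-31·(1.03×10^-9 m)²) = 5.679×10^-20 J.
Then E_2 = 2²·E_1 = 4·5.679×10^-20 J = 2.272×10^-19 J.
Converting, E_2 = 2.272×10^-19 J / (1.602×10^-19 J/eV) = 1.42 eV.

E_2 = 1.42 eV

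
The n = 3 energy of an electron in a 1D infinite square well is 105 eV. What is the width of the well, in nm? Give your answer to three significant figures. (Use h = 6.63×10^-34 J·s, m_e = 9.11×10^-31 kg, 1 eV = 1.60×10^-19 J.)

L = 0.180 nm

From E_n = n²h²/(8m_eL²), L = n·h/√(8m_eE_n).
E_3 = 105 eV = 1.680×10^-17 J, so L = 3·6.63×10^-34/√(8·9.11×10^-31·1.680×10^-17) = 1.80×10^-10 m = 0.180 nm.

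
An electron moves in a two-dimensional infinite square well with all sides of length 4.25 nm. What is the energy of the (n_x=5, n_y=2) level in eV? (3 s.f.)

E = 0.604 eV

For a 2D rectangular well E = (h²/8m_e)·Σ n_i²/L_i² = (6.626×10^-34)²/(8·9.109×10^-31) · [5²/(4.25 nm)² + 2²/(4.25 nm)²].
Evaluating gives E = 9.673×10^-20 J = 0.604 eV.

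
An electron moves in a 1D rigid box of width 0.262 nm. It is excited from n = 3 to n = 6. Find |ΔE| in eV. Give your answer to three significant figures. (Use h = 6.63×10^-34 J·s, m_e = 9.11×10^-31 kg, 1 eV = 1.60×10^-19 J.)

E_1 = h²/(8m_eL²) = 8.787×10^-19 J.
|ΔE| = |3² − 6²|·E_1 = 27·8.787×10^-19 J = 2.372×10^-17 J = 148 eV.

|ΔE| = 148 eV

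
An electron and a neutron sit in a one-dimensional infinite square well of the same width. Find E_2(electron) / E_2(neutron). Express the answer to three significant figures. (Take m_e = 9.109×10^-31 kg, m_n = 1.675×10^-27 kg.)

1.84×10^3

E_n ∝ 1/m at fixed n and L, so the ratio is m_n/m_e = 1.675×10^-27/9.109×10^-31 = 1.84×10^3.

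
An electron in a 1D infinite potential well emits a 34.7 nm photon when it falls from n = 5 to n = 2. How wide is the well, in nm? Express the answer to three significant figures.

L = 0.470 nm

The photon carries ΔE = hc/λ = 6.626×10^-34·2.998×10^8/3.47×10^-8 m = 5.725×10^-18 J.
Since ΔE = (5² − 2²)E_1, E_1 = 2.726×10^-19 J, and L = h/√(8m_eE_1) = 4.70×10^-10 m = 0.470 nm.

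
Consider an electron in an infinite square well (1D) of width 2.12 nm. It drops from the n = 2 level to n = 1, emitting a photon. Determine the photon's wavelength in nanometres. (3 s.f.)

λ = 4.94×10^3 nm

E_1 = h²/(8m_eL²) = 1.341×10^-20 J, so ΔE = (2² − 1²)E_1 = 4.023×10^-20 J.
λ = hc/ΔE = (6.626×10^-34·2.998×10^8)/4.023×10^-20 = 4.94×10^-6 m = 4.94×10^3 nm.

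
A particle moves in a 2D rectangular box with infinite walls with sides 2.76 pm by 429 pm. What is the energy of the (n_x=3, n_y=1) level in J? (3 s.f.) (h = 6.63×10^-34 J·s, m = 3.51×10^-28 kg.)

E = 1.85×10^-16 J

For a 2D rectangular well E = (h²/8m)·Σ n_i²/L_i² = (6.63×10^-34)²/(8·3.51×10^-28) · [3²/(2.76 pm)² + 1²/(429 pm)²].
Evaluating gives E = 1.85×10^-16 J.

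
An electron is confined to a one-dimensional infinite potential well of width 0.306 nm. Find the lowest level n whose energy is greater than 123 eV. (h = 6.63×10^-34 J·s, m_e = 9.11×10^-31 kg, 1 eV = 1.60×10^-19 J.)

E_1 = h²/(8m_eL²) = 6.441×10^-19 J = 4.026 eV.
Need n² > 123/4.026 = 30.55, i.e. n > 5.527.
The smallest integer satisfying this is n = 6.

n = 6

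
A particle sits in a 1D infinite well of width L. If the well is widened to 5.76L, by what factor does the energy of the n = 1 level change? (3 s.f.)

E_n ∝ 1/L², so the energy scales by 1/5.76² = 0.0301.

0.0301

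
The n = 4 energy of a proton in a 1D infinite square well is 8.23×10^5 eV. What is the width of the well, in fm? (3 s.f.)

From E_n = n²h²/(8m_pL²), L = n·h/√(8m_pE_n).
E_4 = 8.23×10^5 eV = 1.318×10^-13 J, so L = 4·6.626×10^-34/√(8·1.673×10^-27·1.318×10^-13) = 6.31×10^-14 m = 63.1 fm.

L = 63.1 fm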